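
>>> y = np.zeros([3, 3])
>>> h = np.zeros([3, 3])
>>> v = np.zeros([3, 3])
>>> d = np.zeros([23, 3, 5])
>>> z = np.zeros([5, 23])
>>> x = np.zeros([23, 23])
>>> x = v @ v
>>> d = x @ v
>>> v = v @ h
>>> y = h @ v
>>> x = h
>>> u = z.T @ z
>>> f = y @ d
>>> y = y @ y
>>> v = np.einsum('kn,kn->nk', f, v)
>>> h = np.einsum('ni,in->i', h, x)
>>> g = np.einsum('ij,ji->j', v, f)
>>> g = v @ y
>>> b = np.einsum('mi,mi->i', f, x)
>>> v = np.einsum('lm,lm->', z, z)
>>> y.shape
(3, 3)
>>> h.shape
(3,)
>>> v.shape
()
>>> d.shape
(3, 3)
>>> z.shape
(5, 23)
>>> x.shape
(3, 3)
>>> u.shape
(23, 23)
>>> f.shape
(3, 3)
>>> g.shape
(3, 3)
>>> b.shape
(3,)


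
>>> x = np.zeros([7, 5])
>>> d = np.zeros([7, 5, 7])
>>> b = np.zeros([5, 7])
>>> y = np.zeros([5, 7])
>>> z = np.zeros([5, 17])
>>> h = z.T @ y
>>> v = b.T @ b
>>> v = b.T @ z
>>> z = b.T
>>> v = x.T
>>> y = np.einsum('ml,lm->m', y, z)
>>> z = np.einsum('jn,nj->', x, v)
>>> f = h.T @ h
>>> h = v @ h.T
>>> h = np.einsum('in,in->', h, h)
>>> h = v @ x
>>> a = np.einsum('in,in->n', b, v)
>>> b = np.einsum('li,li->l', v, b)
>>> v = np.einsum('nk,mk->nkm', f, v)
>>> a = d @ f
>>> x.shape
(7, 5)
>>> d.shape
(7, 5, 7)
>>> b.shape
(5,)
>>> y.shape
(5,)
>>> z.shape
()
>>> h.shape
(5, 5)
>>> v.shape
(7, 7, 5)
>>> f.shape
(7, 7)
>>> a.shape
(7, 5, 7)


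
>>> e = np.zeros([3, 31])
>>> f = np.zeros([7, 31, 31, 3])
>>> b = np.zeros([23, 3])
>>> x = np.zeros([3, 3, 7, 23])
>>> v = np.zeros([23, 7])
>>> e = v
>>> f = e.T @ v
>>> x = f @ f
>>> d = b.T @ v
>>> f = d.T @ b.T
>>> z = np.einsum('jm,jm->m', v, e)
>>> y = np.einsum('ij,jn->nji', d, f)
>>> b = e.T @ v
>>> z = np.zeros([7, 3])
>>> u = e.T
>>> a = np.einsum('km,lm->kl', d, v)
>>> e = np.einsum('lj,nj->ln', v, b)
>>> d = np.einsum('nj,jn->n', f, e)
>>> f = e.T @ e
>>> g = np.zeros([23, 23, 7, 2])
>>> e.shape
(23, 7)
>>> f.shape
(7, 7)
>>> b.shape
(7, 7)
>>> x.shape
(7, 7)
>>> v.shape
(23, 7)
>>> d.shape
(7,)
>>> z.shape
(7, 3)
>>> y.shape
(23, 7, 3)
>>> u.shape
(7, 23)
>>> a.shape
(3, 23)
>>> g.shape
(23, 23, 7, 2)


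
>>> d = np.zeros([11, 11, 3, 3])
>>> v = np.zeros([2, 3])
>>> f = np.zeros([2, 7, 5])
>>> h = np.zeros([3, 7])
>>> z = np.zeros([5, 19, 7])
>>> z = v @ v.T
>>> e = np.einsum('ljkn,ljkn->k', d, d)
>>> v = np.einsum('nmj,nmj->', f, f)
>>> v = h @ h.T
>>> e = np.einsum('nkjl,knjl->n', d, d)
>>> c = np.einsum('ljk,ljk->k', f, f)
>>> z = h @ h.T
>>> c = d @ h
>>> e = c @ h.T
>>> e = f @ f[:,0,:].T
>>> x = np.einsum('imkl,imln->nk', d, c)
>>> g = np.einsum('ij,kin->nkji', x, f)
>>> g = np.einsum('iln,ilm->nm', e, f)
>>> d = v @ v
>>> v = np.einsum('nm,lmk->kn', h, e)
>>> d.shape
(3, 3)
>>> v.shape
(2, 3)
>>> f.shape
(2, 7, 5)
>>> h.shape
(3, 7)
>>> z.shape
(3, 3)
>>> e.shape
(2, 7, 2)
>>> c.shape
(11, 11, 3, 7)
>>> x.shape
(7, 3)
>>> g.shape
(2, 5)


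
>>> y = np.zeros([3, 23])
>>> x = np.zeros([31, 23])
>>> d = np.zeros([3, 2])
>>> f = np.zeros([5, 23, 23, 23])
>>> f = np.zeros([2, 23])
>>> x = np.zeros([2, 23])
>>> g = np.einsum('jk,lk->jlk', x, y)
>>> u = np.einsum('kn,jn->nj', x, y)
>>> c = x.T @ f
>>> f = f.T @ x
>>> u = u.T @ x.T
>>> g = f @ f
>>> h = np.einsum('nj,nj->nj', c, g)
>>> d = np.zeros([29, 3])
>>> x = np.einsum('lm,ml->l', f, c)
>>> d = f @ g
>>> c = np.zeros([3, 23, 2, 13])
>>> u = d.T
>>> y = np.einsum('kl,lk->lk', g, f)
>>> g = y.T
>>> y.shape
(23, 23)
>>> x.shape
(23,)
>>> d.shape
(23, 23)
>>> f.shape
(23, 23)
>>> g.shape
(23, 23)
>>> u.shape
(23, 23)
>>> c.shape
(3, 23, 2, 13)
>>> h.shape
(23, 23)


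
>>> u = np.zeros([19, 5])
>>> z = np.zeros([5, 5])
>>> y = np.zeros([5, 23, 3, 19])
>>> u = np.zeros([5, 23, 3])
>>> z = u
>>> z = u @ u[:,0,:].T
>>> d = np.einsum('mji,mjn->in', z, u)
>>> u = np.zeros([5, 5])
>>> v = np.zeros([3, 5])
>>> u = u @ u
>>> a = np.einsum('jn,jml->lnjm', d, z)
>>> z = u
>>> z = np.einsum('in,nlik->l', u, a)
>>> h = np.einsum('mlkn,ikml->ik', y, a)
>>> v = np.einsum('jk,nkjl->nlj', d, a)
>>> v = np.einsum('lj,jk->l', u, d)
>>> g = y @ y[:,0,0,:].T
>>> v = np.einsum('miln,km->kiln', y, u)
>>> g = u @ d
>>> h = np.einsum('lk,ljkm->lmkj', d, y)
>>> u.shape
(5, 5)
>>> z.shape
(3,)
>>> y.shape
(5, 23, 3, 19)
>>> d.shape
(5, 3)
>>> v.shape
(5, 23, 3, 19)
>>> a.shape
(5, 3, 5, 23)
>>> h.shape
(5, 19, 3, 23)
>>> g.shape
(5, 3)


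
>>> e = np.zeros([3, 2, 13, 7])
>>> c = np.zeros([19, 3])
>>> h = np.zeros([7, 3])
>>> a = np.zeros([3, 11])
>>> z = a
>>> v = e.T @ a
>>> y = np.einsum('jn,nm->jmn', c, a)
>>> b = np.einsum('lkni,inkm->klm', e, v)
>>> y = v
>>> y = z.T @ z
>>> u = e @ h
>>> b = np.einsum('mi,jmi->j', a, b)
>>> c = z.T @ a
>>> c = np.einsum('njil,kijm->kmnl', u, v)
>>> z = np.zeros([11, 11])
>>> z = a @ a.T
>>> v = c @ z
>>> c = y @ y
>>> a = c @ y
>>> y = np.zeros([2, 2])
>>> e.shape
(3, 2, 13, 7)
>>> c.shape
(11, 11)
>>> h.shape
(7, 3)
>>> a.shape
(11, 11)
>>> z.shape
(3, 3)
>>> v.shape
(7, 11, 3, 3)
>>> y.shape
(2, 2)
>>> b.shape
(2,)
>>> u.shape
(3, 2, 13, 3)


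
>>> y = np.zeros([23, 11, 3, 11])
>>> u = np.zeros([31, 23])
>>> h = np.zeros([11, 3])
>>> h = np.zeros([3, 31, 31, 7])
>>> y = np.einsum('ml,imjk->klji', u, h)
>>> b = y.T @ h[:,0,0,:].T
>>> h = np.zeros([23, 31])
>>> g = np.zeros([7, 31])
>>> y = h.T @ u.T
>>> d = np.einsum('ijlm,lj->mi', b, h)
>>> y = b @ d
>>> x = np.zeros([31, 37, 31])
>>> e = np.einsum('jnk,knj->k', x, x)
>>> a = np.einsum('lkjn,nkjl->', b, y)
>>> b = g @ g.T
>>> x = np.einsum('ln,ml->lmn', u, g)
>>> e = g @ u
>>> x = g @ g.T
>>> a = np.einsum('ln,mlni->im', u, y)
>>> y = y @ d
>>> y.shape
(3, 31, 23, 3)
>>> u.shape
(31, 23)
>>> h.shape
(23, 31)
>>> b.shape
(7, 7)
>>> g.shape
(7, 31)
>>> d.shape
(3, 3)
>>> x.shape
(7, 7)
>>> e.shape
(7, 23)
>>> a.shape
(3, 3)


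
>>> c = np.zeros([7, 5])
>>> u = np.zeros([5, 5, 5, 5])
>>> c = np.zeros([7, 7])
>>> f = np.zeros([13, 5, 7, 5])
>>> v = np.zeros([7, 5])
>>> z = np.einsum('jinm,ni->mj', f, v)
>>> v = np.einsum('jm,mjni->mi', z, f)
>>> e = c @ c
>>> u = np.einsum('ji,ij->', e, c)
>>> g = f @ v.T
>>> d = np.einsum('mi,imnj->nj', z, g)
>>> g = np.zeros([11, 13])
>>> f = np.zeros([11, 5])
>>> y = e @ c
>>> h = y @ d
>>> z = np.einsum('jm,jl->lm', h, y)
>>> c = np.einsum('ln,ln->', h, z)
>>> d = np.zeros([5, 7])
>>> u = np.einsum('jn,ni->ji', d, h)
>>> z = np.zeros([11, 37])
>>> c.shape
()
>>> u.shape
(5, 13)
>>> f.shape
(11, 5)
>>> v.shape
(13, 5)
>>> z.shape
(11, 37)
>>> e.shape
(7, 7)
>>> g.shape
(11, 13)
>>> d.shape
(5, 7)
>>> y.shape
(7, 7)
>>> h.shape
(7, 13)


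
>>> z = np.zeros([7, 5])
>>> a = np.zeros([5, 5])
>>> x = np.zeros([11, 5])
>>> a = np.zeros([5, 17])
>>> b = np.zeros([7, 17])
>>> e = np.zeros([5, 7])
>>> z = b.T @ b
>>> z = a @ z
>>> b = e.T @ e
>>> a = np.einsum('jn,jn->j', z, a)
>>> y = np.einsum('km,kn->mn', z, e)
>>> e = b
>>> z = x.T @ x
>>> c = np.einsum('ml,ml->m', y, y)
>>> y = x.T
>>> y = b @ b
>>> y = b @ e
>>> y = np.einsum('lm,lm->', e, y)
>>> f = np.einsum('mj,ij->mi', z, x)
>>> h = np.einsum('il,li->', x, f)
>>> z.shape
(5, 5)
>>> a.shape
(5,)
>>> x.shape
(11, 5)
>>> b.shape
(7, 7)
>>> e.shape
(7, 7)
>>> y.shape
()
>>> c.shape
(17,)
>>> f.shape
(5, 11)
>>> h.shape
()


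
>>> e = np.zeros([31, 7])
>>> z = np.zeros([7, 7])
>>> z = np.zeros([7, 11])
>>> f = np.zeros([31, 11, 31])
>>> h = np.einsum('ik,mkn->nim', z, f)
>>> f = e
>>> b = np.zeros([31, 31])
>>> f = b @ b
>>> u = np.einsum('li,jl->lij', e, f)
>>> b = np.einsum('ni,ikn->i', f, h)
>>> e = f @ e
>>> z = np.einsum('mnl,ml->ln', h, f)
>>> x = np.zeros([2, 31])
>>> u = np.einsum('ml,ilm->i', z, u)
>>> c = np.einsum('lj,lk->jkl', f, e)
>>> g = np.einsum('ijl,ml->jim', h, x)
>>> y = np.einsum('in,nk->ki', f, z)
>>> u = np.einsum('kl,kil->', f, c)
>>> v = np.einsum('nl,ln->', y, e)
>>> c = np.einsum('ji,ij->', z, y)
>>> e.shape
(31, 7)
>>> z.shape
(31, 7)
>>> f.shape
(31, 31)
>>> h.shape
(31, 7, 31)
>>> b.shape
(31,)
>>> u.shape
()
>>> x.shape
(2, 31)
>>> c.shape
()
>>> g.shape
(7, 31, 2)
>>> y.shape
(7, 31)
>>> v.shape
()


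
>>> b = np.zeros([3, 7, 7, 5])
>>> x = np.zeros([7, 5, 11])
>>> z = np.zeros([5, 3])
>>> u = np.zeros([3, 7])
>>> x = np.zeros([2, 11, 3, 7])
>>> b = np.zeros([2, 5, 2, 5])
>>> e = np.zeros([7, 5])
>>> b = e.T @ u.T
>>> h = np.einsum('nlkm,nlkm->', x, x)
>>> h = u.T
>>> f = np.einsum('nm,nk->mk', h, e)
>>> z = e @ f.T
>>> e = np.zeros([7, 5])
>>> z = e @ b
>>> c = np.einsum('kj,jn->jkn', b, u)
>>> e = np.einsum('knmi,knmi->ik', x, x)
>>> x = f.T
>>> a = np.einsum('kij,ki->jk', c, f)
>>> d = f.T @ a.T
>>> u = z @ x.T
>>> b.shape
(5, 3)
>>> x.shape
(5, 3)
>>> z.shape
(7, 3)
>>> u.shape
(7, 5)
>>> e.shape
(7, 2)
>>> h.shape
(7, 3)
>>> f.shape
(3, 5)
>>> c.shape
(3, 5, 7)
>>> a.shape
(7, 3)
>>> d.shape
(5, 7)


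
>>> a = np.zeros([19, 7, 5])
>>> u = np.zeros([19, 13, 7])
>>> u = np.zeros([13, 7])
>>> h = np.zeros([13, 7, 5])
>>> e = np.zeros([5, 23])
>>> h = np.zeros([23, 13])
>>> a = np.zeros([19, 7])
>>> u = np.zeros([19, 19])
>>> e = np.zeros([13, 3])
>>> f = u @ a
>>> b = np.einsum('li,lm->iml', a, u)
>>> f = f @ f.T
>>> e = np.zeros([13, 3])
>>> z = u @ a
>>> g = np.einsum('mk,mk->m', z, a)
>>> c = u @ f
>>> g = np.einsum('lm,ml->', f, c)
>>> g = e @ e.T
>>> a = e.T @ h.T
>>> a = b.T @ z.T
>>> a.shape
(19, 19, 19)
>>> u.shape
(19, 19)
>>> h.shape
(23, 13)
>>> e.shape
(13, 3)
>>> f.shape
(19, 19)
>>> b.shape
(7, 19, 19)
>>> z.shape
(19, 7)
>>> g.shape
(13, 13)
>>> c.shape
(19, 19)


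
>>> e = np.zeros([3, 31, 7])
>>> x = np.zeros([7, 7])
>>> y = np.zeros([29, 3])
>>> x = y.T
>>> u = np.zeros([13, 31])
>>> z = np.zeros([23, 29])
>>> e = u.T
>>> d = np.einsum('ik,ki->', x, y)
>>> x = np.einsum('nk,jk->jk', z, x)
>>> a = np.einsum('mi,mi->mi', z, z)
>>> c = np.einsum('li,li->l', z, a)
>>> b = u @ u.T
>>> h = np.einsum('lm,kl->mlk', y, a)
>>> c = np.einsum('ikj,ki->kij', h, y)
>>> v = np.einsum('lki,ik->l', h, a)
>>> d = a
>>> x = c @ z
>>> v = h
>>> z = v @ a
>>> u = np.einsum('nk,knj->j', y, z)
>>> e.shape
(31, 13)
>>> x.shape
(29, 3, 29)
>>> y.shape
(29, 3)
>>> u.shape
(29,)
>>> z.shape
(3, 29, 29)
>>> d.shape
(23, 29)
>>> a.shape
(23, 29)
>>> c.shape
(29, 3, 23)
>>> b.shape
(13, 13)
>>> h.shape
(3, 29, 23)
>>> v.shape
(3, 29, 23)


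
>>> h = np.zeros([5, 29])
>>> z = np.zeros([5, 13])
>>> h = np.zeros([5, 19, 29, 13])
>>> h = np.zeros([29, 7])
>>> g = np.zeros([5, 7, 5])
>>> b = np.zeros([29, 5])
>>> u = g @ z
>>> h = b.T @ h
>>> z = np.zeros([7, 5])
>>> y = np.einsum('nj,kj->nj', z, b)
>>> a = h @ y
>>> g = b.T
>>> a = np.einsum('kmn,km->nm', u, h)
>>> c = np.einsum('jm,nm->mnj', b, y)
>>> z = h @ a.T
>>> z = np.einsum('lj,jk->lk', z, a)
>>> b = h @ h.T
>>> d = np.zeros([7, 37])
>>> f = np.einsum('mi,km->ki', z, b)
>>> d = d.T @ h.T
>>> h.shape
(5, 7)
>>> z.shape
(5, 7)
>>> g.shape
(5, 29)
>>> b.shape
(5, 5)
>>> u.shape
(5, 7, 13)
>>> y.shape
(7, 5)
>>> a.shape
(13, 7)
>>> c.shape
(5, 7, 29)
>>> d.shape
(37, 5)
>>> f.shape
(5, 7)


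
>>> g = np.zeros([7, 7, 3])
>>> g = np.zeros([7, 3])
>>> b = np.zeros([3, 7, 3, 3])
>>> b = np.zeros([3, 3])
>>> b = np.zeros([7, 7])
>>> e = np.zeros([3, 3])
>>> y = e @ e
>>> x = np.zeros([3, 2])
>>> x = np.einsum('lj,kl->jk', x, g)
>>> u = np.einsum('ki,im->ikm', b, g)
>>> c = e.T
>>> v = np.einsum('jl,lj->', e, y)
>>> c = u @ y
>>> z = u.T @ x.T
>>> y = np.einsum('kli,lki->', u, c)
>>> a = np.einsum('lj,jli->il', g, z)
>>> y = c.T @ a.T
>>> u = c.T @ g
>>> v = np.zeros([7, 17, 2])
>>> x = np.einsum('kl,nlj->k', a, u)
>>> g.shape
(7, 3)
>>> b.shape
(7, 7)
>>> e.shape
(3, 3)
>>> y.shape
(3, 7, 2)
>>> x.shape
(2,)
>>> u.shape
(3, 7, 3)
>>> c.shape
(7, 7, 3)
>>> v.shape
(7, 17, 2)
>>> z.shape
(3, 7, 2)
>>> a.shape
(2, 7)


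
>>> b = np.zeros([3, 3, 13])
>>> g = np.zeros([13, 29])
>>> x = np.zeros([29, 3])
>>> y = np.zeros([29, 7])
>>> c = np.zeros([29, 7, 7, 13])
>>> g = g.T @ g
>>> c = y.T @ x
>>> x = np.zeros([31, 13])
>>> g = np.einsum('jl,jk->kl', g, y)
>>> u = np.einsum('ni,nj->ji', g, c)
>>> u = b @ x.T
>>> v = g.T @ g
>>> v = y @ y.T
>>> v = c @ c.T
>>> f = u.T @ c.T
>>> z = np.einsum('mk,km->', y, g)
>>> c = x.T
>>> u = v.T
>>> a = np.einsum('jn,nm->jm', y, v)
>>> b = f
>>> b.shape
(31, 3, 7)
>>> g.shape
(7, 29)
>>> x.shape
(31, 13)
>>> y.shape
(29, 7)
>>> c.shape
(13, 31)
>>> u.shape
(7, 7)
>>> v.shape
(7, 7)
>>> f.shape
(31, 3, 7)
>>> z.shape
()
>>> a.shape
(29, 7)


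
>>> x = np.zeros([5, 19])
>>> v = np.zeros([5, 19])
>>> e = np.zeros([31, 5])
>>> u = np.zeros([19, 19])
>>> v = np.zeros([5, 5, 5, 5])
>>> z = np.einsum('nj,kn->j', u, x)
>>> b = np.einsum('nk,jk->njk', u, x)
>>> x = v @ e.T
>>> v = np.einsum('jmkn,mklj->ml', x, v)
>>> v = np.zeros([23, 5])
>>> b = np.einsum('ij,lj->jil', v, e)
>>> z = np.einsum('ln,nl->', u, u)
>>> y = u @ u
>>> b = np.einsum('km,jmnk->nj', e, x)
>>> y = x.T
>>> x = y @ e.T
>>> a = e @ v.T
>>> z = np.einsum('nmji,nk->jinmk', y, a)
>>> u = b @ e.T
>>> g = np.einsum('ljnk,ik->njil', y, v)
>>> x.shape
(31, 5, 5, 31)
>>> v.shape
(23, 5)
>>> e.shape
(31, 5)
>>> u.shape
(5, 31)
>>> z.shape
(5, 5, 31, 5, 23)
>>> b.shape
(5, 5)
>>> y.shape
(31, 5, 5, 5)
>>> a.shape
(31, 23)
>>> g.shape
(5, 5, 23, 31)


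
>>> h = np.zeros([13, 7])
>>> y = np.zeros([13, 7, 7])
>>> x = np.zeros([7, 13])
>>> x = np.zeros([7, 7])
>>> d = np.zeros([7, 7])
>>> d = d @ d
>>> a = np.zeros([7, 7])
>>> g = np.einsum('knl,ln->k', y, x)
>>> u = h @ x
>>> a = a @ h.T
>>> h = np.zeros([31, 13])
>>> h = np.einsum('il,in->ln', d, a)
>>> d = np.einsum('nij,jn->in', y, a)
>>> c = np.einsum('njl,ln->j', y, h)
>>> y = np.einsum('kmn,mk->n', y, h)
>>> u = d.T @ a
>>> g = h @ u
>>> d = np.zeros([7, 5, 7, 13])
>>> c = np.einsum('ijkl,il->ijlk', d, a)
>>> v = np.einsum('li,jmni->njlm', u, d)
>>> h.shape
(7, 13)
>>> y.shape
(7,)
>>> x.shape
(7, 7)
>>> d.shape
(7, 5, 7, 13)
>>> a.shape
(7, 13)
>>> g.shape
(7, 13)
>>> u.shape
(13, 13)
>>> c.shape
(7, 5, 13, 7)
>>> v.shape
(7, 7, 13, 5)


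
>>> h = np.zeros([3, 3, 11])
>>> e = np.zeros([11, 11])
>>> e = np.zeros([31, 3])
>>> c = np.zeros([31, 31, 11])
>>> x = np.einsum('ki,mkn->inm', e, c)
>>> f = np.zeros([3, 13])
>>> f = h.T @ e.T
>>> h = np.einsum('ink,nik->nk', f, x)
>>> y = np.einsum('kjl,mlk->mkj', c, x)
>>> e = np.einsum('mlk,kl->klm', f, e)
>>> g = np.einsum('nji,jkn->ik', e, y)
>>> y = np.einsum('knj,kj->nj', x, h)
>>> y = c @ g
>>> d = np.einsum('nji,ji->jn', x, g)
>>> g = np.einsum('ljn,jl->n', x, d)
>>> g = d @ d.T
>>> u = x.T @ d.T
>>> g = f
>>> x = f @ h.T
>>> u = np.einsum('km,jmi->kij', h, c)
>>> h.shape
(3, 31)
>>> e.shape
(31, 3, 11)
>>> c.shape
(31, 31, 11)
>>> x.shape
(11, 3, 3)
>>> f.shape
(11, 3, 31)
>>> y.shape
(31, 31, 31)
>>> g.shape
(11, 3, 31)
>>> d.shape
(11, 3)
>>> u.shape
(3, 11, 31)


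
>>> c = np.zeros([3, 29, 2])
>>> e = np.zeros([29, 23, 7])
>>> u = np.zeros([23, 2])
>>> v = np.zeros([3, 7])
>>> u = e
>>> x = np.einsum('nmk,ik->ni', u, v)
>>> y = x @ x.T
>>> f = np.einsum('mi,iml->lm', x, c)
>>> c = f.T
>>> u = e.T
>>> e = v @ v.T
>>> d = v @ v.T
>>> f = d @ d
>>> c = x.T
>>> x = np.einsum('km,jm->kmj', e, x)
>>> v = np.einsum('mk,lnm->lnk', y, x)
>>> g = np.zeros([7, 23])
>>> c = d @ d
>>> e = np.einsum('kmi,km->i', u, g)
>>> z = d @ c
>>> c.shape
(3, 3)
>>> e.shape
(29,)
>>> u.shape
(7, 23, 29)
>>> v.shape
(3, 3, 29)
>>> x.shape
(3, 3, 29)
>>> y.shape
(29, 29)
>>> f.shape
(3, 3)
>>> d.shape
(3, 3)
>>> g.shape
(7, 23)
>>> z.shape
(3, 3)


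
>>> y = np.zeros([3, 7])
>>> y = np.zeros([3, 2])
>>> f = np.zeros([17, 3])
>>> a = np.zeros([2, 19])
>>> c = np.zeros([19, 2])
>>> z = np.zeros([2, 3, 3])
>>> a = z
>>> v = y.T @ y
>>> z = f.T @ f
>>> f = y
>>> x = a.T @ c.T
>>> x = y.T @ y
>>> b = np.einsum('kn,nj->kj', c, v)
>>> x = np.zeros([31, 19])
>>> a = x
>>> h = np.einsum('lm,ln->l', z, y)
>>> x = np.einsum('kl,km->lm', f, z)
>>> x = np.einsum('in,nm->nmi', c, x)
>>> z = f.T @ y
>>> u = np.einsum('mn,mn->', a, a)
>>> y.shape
(3, 2)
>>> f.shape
(3, 2)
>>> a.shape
(31, 19)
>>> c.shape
(19, 2)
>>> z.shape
(2, 2)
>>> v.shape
(2, 2)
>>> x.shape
(2, 3, 19)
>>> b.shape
(19, 2)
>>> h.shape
(3,)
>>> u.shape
()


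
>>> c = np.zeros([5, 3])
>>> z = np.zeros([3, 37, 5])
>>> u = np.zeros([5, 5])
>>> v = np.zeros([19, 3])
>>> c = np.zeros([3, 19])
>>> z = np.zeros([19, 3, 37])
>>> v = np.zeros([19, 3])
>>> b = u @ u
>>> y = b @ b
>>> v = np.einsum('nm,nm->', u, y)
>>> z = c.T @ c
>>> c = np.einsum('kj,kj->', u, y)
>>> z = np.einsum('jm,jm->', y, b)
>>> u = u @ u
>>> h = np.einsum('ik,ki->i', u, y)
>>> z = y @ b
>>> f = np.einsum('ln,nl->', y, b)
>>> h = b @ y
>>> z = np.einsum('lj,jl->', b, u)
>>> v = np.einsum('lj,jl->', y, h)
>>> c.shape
()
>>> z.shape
()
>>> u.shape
(5, 5)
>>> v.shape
()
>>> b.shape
(5, 5)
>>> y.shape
(5, 5)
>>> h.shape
(5, 5)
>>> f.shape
()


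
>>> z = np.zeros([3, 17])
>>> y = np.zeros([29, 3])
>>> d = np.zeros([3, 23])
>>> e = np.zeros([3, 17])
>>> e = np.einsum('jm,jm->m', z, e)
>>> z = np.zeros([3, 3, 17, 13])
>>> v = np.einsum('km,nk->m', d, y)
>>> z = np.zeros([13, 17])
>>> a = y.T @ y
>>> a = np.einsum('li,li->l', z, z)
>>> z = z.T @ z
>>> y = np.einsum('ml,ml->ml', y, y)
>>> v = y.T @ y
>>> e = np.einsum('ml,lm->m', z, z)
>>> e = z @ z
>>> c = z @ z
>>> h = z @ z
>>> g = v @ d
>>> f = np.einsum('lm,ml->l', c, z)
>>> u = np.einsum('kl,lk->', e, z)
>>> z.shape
(17, 17)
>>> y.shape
(29, 3)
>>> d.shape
(3, 23)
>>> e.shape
(17, 17)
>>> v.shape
(3, 3)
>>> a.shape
(13,)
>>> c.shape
(17, 17)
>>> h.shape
(17, 17)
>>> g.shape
(3, 23)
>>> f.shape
(17,)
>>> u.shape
()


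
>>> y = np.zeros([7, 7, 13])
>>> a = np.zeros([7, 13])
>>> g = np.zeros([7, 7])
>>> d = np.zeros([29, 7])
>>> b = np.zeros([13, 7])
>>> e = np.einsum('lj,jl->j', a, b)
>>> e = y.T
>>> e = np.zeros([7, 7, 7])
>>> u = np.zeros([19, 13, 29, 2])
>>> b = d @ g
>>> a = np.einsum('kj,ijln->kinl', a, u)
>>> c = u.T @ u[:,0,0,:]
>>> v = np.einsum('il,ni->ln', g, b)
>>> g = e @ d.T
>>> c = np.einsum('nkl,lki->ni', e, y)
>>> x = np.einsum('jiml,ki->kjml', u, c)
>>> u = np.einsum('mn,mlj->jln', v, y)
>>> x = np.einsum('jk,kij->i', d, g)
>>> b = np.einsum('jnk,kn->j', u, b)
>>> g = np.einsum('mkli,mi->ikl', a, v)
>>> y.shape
(7, 7, 13)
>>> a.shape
(7, 19, 2, 29)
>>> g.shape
(29, 19, 2)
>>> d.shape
(29, 7)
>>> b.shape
(13,)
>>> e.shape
(7, 7, 7)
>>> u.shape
(13, 7, 29)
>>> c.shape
(7, 13)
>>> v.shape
(7, 29)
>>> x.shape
(7,)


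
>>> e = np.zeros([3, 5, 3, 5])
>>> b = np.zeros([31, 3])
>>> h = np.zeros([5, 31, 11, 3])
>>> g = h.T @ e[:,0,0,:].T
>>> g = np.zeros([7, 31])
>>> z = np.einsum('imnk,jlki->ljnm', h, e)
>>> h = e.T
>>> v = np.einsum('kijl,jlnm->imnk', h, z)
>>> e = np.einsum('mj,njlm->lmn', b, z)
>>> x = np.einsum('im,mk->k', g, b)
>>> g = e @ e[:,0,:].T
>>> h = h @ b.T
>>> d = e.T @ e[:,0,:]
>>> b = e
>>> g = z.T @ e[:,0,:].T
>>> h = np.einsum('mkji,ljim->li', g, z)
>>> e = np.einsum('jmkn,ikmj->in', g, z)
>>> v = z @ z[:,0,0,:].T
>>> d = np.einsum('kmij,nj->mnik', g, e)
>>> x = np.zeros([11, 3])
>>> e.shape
(5, 11)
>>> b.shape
(11, 31, 5)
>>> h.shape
(5, 11)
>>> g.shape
(31, 11, 3, 11)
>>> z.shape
(5, 3, 11, 31)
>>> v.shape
(5, 3, 11, 5)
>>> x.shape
(11, 3)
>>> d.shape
(11, 5, 3, 31)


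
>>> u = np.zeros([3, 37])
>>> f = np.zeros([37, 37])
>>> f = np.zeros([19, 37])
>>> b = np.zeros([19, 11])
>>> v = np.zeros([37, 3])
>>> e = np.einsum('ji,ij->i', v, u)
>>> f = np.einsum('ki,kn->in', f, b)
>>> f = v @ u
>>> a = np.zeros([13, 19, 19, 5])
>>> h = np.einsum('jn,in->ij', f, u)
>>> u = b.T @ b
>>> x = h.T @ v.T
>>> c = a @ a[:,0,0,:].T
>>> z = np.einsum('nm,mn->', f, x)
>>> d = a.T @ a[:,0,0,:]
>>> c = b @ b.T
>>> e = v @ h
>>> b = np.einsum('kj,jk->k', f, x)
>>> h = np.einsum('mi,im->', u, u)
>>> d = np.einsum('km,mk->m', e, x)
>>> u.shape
(11, 11)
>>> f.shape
(37, 37)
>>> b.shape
(37,)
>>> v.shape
(37, 3)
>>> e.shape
(37, 37)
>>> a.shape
(13, 19, 19, 5)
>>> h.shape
()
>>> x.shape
(37, 37)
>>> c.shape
(19, 19)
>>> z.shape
()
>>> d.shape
(37,)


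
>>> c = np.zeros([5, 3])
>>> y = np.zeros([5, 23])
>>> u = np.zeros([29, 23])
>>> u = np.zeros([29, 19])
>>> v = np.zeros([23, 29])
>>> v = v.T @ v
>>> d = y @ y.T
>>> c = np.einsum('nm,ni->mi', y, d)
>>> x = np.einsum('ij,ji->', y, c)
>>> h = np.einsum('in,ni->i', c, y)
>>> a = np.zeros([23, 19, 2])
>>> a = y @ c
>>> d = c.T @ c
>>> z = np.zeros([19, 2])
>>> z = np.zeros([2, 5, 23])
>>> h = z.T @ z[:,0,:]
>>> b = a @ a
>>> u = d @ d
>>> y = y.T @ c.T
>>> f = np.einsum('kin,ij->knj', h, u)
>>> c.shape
(23, 5)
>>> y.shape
(23, 23)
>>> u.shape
(5, 5)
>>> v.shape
(29, 29)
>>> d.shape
(5, 5)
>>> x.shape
()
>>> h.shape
(23, 5, 23)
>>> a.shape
(5, 5)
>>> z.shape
(2, 5, 23)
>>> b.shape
(5, 5)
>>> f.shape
(23, 23, 5)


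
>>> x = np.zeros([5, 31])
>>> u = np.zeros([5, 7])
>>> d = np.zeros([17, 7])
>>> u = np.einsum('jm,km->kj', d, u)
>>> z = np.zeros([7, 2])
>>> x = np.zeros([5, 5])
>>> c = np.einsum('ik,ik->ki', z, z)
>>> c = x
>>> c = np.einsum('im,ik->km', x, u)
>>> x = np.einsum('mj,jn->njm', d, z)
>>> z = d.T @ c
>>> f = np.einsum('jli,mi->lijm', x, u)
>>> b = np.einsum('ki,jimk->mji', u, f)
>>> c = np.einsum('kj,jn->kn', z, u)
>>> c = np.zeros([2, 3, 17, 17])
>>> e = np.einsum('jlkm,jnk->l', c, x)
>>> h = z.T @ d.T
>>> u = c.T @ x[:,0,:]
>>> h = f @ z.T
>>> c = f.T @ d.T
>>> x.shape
(2, 7, 17)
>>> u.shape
(17, 17, 3, 17)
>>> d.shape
(17, 7)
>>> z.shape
(7, 5)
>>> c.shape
(5, 2, 17, 17)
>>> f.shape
(7, 17, 2, 5)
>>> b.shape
(2, 7, 17)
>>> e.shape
(3,)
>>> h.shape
(7, 17, 2, 7)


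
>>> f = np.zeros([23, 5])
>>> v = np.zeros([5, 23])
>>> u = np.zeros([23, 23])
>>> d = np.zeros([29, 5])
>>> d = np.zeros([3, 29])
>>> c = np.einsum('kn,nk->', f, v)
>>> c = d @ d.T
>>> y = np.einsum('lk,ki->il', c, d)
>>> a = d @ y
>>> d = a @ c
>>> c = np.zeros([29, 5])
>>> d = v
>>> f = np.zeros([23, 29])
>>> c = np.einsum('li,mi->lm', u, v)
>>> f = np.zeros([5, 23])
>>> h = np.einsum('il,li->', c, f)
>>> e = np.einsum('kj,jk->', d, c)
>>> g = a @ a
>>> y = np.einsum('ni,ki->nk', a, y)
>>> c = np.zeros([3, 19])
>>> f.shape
(5, 23)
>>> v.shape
(5, 23)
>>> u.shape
(23, 23)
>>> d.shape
(5, 23)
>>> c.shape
(3, 19)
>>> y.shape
(3, 29)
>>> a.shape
(3, 3)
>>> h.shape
()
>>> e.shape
()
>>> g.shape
(3, 3)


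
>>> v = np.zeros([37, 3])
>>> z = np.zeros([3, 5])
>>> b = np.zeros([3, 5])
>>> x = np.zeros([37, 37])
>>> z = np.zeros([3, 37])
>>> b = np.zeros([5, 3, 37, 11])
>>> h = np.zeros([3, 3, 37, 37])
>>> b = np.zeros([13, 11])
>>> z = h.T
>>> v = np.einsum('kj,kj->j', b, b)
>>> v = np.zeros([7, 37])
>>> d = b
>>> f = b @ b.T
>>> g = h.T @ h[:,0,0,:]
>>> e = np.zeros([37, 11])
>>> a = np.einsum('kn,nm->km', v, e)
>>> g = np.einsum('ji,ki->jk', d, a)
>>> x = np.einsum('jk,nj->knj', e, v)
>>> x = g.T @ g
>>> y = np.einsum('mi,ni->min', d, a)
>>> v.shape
(7, 37)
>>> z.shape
(37, 37, 3, 3)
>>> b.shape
(13, 11)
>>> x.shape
(7, 7)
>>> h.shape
(3, 3, 37, 37)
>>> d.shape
(13, 11)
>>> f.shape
(13, 13)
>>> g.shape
(13, 7)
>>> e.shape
(37, 11)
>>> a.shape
(7, 11)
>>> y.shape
(13, 11, 7)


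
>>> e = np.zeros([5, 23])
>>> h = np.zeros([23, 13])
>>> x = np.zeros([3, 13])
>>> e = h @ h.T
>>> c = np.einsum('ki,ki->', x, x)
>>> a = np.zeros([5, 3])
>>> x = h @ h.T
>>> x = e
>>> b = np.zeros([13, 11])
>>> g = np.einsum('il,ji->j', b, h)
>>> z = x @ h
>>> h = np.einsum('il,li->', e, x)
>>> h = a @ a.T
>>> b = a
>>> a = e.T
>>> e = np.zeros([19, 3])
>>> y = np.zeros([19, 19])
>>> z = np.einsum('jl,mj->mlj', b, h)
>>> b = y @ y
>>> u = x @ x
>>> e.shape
(19, 3)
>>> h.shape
(5, 5)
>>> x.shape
(23, 23)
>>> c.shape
()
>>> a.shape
(23, 23)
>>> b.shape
(19, 19)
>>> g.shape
(23,)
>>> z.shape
(5, 3, 5)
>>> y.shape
(19, 19)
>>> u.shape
(23, 23)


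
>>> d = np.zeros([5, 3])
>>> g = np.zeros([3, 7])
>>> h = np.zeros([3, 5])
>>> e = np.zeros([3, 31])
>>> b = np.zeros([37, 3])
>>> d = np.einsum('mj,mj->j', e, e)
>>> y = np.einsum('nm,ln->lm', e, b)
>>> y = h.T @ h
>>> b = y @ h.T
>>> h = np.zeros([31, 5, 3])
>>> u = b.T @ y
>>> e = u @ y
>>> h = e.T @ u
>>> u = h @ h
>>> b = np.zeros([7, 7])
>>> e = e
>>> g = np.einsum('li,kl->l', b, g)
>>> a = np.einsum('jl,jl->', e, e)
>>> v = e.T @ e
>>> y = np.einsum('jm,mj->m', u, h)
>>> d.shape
(31,)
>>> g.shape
(7,)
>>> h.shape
(5, 5)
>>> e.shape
(3, 5)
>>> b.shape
(7, 7)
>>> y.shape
(5,)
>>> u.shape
(5, 5)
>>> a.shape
()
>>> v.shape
(5, 5)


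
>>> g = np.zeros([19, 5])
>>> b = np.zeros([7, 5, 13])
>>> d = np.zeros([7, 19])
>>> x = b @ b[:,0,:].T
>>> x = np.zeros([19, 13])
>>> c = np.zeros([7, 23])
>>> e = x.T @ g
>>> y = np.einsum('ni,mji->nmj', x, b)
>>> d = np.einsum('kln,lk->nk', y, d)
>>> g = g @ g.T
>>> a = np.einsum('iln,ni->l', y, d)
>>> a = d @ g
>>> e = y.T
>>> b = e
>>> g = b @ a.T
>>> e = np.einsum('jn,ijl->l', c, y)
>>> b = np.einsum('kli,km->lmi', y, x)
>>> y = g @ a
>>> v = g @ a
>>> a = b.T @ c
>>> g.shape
(5, 7, 5)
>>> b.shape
(7, 13, 5)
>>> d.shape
(5, 19)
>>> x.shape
(19, 13)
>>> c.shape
(7, 23)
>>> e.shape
(5,)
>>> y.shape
(5, 7, 19)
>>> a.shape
(5, 13, 23)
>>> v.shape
(5, 7, 19)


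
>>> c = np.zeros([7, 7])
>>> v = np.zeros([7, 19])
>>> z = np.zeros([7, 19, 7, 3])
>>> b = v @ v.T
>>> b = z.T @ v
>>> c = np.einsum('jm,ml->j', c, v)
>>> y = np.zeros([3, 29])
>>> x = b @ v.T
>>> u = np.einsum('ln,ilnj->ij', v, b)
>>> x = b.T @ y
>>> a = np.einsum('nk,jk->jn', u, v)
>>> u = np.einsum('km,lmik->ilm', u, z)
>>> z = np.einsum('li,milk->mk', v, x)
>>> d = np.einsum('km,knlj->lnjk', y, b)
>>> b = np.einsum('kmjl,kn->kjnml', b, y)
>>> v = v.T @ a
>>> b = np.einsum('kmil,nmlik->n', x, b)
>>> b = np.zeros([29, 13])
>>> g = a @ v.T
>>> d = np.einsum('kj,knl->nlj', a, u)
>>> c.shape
(7,)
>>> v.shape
(19, 3)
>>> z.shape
(19, 29)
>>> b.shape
(29, 13)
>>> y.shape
(3, 29)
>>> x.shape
(19, 19, 7, 29)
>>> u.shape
(7, 7, 19)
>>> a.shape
(7, 3)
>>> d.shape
(7, 19, 3)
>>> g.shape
(7, 19)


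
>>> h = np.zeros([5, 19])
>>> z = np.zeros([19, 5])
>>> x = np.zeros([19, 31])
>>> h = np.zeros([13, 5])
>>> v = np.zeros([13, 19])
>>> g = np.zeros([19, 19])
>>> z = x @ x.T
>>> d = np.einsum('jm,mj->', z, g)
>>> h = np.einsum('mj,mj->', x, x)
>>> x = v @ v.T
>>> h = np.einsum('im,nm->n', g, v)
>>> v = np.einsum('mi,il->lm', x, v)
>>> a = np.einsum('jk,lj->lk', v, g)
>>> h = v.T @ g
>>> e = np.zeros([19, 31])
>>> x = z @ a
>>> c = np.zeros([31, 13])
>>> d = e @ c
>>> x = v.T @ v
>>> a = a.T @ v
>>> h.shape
(13, 19)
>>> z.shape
(19, 19)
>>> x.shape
(13, 13)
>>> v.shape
(19, 13)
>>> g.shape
(19, 19)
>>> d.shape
(19, 13)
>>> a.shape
(13, 13)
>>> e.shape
(19, 31)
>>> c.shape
(31, 13)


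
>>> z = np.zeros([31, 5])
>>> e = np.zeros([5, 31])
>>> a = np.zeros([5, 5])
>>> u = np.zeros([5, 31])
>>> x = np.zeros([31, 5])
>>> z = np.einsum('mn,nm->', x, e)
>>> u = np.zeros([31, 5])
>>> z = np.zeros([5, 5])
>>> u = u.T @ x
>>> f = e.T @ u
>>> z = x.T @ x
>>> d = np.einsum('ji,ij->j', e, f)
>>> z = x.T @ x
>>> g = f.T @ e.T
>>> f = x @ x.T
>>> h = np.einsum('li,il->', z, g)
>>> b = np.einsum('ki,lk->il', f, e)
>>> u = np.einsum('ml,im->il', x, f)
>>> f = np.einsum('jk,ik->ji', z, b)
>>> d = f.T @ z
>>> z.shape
(5, 5)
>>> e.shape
(5, 31)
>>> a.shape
(5, 5)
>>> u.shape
(31, 5)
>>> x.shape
(31, 5)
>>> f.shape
(5, 31)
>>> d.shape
(31, 5)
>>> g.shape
(5, 5)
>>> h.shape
()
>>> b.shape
(31, 5)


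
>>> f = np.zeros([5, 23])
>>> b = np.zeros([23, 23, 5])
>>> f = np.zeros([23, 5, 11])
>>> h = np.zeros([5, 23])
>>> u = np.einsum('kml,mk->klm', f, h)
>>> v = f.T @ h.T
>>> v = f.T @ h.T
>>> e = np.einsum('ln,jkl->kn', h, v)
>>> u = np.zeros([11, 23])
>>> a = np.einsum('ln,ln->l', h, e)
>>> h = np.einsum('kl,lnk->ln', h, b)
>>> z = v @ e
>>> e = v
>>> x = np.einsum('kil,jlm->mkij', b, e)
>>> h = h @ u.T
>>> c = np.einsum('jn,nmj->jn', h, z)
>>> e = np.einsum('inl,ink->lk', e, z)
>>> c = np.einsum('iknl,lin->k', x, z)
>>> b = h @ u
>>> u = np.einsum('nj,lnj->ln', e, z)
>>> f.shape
(23, 5, 11)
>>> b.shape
(23, 23)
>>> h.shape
(23, 11)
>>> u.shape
(11, 5)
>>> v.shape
(11, 5, 5)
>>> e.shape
(5, 23)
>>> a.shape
(5,)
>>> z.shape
(11, 5, 23)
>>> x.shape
(5, 23, 23, 11)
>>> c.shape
(23,)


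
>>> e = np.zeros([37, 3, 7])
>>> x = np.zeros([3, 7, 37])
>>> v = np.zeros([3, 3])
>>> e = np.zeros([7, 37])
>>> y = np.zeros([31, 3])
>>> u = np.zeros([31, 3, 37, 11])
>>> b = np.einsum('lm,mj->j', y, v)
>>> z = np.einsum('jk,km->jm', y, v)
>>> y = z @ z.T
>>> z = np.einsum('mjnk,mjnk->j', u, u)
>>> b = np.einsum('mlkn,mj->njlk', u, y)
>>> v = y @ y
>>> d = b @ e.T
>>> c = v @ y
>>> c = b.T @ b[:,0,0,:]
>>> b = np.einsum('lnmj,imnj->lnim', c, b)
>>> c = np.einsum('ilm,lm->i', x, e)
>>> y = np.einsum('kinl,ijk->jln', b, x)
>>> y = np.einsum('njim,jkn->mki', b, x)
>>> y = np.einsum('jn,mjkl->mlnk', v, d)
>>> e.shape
(7, 37)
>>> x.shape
(3, 7, 37)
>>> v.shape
(31, 31)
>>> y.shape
(11, 7, 31, 3)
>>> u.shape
(31, 3, 37, 11)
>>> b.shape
(37, 3, 11, 31)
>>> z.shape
(3,)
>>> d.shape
(11, 31, 3, 7)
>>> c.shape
(3,)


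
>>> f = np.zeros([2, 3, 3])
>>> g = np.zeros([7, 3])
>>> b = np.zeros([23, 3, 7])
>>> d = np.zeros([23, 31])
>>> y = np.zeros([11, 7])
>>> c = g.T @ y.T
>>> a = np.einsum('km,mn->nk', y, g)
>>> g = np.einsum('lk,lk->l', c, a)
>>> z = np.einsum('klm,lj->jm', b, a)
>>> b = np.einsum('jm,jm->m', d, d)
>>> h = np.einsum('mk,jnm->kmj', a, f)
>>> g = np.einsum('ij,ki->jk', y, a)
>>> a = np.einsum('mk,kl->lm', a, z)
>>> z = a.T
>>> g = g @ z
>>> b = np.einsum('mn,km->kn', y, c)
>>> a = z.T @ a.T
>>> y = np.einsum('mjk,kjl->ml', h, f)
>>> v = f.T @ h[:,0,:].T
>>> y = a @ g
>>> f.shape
(2, 3, 3)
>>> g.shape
(7, 7)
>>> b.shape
(3, 7)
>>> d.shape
(23, 31)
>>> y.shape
(7, 7)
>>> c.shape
(3, 11)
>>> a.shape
(7, 7)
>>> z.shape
(3, 7)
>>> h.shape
(11, 3, 2)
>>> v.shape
(3, 3, 11)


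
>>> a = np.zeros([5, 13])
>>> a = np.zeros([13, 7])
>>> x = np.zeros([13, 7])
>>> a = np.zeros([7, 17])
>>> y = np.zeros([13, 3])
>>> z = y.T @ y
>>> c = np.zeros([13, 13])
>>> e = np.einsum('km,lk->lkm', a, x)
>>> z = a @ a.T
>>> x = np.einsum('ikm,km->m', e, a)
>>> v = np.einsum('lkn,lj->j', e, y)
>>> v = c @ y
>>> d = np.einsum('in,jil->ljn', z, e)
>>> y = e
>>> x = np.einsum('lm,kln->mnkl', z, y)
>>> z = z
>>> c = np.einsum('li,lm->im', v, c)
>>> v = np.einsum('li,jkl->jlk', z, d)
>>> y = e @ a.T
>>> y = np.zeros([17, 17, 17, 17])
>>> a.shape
(7, 17)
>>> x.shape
(7, 17, 13, 7)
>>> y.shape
(17, 17, 17, 17)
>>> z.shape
(7, 7)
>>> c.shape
(3, 13)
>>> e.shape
(13, 7, 17)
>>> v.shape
(17, 7, 13)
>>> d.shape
(17, 13, 7)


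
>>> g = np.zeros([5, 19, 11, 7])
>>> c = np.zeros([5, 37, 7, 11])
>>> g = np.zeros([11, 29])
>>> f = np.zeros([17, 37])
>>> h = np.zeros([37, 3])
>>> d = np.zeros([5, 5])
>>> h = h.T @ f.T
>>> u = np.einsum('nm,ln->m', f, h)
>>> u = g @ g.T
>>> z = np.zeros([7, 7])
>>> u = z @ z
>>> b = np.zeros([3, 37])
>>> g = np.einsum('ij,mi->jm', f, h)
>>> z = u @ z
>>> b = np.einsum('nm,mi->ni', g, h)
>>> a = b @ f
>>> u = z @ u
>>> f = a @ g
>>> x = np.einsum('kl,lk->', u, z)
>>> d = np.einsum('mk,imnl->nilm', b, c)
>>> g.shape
(37, 3)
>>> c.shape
(5, 37, 7, 11)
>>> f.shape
(37, 3)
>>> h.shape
(3, 17)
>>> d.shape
(7, 5, 11, 37)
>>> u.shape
(7, 7)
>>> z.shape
(7, 7)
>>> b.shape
(37, 17)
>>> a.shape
(37, 37)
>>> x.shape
()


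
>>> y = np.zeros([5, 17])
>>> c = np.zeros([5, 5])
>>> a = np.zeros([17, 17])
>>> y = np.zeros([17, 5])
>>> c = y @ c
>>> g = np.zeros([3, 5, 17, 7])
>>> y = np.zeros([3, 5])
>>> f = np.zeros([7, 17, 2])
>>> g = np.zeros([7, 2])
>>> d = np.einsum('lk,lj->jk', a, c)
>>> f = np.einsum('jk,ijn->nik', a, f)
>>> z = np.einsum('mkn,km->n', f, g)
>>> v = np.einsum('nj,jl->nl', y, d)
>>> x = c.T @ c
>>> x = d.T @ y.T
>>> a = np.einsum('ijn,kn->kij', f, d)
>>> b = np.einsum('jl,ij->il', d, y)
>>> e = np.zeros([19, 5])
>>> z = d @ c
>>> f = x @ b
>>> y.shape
(3, 5)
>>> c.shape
(17, 5)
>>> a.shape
(5, 2, 7)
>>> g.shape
(7, 2)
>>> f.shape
(17, 17)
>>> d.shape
(5, 17)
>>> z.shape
(5, 5)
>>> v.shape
(3, 17)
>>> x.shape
(17, 3)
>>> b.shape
(3, 17)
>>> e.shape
(19, 5)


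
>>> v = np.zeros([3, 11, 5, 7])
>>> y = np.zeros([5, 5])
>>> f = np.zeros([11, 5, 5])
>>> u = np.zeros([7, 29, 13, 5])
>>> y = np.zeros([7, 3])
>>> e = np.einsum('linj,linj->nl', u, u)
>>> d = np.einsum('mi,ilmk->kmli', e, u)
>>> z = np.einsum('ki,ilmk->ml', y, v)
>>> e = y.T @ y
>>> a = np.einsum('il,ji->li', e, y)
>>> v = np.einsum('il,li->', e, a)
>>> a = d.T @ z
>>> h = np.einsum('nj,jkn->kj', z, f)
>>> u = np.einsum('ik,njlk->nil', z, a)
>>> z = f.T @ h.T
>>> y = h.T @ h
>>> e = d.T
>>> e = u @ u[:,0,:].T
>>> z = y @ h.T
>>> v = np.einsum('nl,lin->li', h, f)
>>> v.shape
(11, 5)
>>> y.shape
(11, 11)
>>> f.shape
(11, 5, 5)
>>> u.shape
(7, 5, 13)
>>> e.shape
(7, 5, 7)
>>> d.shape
(5, 13, 29, 7)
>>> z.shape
(11, 5)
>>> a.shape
(7, 29, 13, 11)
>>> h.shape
(5, 11)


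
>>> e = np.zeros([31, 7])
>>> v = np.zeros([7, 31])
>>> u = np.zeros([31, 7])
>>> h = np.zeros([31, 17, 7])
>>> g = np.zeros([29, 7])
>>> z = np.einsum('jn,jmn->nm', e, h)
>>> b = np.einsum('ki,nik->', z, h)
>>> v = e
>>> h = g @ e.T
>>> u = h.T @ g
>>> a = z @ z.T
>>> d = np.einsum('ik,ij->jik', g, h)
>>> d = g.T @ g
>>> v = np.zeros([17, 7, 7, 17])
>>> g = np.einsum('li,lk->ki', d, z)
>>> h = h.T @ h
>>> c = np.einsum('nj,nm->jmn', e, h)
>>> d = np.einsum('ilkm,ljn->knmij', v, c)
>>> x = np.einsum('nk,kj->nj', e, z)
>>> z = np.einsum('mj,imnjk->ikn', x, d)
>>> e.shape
(31, 7)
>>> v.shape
(17, 7, 7, 17)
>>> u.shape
(31, 7)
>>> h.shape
(31, 31)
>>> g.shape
(17, 7)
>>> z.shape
(7, 31, 17)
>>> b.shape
()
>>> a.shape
(7, 7)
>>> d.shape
(7, 31, 17, 17, 31)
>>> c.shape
(7, 31, 31)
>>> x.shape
(31, 17)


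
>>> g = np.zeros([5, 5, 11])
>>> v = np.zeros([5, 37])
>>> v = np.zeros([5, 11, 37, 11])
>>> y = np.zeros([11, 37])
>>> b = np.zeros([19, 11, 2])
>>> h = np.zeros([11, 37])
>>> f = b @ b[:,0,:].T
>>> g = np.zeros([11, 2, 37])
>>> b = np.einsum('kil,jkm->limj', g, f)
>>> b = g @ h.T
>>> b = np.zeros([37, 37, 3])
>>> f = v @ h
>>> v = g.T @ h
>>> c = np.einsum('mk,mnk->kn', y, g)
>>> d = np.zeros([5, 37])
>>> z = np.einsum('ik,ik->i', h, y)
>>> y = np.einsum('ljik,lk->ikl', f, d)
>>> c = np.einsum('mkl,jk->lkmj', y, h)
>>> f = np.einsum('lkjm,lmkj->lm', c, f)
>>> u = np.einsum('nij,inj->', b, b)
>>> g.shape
(11, 2, 37)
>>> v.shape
(37, 2, 37)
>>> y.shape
(37, 37, 5)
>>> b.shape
(37, 37, 3)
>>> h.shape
(11, 37)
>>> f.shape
(5, 11)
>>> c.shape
(5, 37, 37, 11)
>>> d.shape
(5, 37)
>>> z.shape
(11,)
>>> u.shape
()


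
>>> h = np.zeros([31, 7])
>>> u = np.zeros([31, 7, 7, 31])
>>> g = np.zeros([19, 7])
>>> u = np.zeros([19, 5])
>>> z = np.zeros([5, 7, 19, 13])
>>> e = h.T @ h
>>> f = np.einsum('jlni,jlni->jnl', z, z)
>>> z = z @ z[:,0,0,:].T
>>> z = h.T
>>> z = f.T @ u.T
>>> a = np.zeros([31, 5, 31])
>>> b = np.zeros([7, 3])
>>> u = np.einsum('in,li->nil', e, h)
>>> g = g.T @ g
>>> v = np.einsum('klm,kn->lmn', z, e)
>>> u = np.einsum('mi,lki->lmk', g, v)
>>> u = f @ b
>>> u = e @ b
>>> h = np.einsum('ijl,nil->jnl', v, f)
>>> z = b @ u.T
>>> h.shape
(19, 5, 7)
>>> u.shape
(7, 3)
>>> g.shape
(7, 7)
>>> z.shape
(7, 7)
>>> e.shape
(7, 7)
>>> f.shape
(5, 19, 7)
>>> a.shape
(31, 5, 31)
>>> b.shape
(7, 3)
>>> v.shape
(19, 19, 7)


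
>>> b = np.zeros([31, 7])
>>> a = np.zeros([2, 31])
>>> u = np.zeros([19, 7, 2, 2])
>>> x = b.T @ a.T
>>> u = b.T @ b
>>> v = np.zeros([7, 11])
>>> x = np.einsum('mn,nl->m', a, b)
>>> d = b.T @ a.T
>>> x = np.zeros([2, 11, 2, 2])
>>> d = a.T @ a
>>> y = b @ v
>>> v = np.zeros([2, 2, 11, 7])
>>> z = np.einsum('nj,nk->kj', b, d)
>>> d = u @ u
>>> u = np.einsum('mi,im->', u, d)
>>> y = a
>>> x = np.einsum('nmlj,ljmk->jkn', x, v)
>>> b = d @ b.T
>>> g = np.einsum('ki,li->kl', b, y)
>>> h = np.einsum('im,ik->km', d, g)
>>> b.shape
(7, 31)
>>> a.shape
(2, 31)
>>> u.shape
()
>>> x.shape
(2, 7, 2)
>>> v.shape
(2, 2, 11, 7)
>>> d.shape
(7, 7)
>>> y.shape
(2, 31)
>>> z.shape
(31, 7)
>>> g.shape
(7, 2)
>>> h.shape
(2, 7)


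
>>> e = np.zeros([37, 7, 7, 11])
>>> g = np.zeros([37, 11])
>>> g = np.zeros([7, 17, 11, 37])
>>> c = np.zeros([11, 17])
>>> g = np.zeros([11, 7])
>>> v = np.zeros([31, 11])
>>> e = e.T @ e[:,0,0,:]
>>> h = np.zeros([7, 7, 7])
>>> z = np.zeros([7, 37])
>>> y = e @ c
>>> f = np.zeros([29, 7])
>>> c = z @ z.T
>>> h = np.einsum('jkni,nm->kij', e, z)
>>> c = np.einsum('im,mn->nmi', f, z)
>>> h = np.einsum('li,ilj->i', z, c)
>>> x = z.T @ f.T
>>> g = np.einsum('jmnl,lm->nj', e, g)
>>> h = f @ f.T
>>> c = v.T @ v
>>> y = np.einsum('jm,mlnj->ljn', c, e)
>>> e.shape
(11, 7, 7, 11)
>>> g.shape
(7, 11)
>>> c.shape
(11, 11)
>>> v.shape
(31, 11)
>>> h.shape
(29, 29)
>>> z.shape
(7, 37)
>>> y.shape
(7, 11, 7)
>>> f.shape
(29, 7)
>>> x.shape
(37, 29)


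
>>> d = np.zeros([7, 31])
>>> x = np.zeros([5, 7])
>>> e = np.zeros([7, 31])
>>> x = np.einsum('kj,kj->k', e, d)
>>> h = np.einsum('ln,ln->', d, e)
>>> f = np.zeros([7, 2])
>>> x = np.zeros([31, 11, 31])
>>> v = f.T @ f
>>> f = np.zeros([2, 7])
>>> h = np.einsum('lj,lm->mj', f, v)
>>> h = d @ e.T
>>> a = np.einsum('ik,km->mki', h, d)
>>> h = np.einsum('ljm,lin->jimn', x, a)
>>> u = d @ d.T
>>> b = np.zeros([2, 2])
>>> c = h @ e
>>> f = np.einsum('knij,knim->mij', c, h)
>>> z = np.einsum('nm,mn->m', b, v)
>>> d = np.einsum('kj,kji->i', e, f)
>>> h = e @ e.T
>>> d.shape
(31,)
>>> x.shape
(31, 11, 31)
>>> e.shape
(7, 31)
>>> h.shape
(7, 7)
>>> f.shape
(7, 31, 31)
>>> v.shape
(2, 2)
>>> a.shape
(31, 7, 7)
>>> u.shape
(7, 7)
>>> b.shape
(2, 2)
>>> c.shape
(11, 7, 31, 31)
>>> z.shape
(2,)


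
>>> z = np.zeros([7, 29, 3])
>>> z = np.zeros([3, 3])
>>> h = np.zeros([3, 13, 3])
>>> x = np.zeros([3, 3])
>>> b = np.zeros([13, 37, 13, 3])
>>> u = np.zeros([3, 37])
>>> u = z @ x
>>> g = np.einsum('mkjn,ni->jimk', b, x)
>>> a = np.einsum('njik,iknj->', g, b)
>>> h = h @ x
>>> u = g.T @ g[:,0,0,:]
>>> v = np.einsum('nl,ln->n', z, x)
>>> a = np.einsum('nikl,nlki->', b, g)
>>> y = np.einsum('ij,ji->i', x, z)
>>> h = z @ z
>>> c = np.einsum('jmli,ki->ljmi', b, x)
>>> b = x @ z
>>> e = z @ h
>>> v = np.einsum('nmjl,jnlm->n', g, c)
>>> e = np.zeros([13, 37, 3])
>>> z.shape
(3, 3)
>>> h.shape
(3, 3)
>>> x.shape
(3, 3)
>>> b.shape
(3, 3)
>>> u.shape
(37, 13, 3, 37)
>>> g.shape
(13, 3, 13, 37)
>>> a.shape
()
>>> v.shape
(13,)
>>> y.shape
(3,)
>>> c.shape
(13, 13, 37, 3)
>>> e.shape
(13, 37, 3)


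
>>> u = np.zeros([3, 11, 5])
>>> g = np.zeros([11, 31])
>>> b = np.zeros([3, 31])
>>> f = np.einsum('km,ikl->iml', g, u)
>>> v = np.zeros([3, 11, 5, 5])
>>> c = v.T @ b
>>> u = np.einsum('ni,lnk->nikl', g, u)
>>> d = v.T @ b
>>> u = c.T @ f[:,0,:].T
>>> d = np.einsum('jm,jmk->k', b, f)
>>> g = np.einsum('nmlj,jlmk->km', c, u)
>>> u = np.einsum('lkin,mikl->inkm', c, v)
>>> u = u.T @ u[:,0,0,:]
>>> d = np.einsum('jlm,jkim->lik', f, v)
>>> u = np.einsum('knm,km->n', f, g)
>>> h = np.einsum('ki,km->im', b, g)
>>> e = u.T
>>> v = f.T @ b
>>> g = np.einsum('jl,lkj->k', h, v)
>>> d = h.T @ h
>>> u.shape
(31,)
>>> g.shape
(31,)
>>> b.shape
(3, 31)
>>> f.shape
(3, 31, 5)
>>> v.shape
(5, 31, 31)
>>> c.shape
(5, 5, 11, 31)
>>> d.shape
(5, 5)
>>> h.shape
(31, 5)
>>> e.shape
(31,)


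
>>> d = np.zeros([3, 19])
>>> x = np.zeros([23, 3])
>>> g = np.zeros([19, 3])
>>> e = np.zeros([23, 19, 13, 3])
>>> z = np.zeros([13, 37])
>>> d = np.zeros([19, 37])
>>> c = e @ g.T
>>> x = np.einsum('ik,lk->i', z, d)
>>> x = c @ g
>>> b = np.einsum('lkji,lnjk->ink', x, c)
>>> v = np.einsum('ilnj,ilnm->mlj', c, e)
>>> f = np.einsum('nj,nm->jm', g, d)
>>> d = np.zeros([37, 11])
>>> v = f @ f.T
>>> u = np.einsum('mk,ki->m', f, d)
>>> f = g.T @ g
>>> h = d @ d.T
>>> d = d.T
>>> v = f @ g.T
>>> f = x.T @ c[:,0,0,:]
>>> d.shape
(11, 37)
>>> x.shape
(23, 19, 13, 3)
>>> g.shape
(19, 3)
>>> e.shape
(23, 19, 13, 3)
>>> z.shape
(13, 37)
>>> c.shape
(23, 19, 13, 19)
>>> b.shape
(3, 19, 19)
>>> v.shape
(3, 19)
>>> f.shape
(3, 13, 19, 19)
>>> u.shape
(3,)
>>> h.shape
(37, 37)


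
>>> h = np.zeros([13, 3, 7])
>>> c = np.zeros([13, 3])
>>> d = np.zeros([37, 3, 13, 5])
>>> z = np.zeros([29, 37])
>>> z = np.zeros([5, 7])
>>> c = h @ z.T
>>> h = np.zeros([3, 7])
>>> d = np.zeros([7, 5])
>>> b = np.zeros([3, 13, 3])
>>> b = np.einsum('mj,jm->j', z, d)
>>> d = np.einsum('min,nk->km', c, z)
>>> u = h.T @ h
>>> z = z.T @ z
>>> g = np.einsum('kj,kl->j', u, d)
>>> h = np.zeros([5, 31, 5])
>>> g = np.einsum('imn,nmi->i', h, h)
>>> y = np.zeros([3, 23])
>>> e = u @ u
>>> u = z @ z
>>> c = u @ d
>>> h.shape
(5, 31, 5)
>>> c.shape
(7, 13)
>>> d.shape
(7, 13)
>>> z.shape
(7, 7)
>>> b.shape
(7,)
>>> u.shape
(7, 7)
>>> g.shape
(5,)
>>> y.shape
(3, 23)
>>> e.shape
(7, 7)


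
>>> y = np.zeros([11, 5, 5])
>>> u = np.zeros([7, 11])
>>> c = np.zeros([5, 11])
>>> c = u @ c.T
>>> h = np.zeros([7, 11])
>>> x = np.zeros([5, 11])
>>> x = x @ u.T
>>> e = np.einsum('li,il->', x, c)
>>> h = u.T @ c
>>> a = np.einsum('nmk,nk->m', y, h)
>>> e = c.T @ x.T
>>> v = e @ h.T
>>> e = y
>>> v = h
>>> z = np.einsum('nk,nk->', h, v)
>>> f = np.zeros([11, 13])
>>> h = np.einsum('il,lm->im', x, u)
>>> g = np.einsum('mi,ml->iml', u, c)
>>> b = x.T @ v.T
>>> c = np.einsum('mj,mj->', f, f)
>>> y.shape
(11, 5, 5)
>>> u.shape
(7, 11)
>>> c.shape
()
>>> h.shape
(5, 11)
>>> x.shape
(5, 7)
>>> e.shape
(11, 5, 5)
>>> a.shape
(5,)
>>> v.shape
(11, 5)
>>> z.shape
()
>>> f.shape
(11, 13)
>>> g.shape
(11, 7, 5)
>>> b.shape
(7, 11)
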